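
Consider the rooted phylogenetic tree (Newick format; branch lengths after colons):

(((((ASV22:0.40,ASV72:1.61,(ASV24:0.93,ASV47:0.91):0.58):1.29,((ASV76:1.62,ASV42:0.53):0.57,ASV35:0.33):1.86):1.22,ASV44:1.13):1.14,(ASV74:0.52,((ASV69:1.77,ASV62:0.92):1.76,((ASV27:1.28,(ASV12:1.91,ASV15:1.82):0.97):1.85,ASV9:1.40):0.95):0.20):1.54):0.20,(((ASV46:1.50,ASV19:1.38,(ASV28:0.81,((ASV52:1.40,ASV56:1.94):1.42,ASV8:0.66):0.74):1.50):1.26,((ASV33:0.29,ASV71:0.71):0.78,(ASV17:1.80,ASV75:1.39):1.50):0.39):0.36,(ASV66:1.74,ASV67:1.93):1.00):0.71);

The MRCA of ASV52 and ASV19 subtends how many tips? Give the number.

6

The MRCA of ASV52 and ASV19 is the node subtending (ASV46,ASV19,(ASV28,((ASV52,ASV56),ASV8))).
That clade contains 6 terminal taxa: ASV19, ASV28, ASV46, ASV52, ASV56, ASV8.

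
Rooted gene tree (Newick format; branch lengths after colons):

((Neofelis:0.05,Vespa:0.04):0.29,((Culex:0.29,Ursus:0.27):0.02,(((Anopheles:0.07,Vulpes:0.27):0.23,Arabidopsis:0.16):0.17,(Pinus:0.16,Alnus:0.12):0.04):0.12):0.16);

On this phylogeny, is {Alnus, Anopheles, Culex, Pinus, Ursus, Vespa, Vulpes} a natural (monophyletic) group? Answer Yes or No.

No

The MRCA of the listed taxa is the root, so the smallest clade containing them is the whole tree.
That clade also contains Arabidopsis, Neofelis, which are not in the proposed group, so the group is not monophyletic.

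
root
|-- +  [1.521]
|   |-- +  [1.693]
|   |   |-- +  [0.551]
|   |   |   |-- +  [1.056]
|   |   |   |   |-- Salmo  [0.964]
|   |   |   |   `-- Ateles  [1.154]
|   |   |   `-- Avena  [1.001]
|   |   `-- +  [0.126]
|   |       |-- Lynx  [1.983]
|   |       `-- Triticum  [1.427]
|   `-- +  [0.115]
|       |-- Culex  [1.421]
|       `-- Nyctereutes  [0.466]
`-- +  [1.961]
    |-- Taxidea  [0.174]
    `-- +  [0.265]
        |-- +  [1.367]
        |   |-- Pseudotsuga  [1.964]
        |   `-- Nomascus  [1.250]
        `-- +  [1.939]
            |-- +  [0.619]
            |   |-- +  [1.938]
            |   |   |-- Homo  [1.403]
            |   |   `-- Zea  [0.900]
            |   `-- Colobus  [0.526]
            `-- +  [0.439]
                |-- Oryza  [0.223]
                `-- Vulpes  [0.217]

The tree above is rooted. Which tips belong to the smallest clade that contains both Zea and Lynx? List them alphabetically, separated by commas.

Tracing Zea: it sits inside (Homo,Zea).
Tracing Lynx: it sits inside (Lynx,Triticum).
The smallest clade enclosing both is the whole tree (their MRCA is the root), so the answer is all 15 tips in alphabetical order.

Ateles, Avena, Colobus, Culex, Homo, Lynx, Nomascus, Nyctereutes, Oryza, Pseudotsuga, Salmo, Taxidea, Triticum, Vulpes, Zea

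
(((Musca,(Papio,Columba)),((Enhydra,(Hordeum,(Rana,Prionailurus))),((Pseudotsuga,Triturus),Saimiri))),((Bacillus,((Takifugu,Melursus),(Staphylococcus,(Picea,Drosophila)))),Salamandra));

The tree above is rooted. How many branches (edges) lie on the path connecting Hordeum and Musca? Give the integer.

6

The MRCA of Hordeum and Musca is the node subtending ((Musca,(Papio,Columba)),((Enhydra,(Hordeum,(Rana,Prionailurus))),((Pseudotsuga,Triturus),Saimiri))).
From Hordeum up to that node: 4 branches. From Musca up to the same node: 2 branches. Total: 4 + 2 = 6.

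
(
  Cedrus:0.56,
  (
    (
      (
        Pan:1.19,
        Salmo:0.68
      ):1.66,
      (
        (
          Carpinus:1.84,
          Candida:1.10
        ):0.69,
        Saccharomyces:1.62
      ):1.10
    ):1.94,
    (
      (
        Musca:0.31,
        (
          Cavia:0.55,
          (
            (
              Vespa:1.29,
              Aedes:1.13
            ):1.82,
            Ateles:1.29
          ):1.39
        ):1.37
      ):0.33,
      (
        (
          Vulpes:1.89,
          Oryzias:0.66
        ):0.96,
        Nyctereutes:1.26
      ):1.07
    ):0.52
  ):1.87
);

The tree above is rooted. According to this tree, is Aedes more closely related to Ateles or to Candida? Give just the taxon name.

The MRCA of Aedes and Ateles subtends ((Vespa,Aedes),Ateles) (3 taxa).
The MRCA of Aedes and Candida subtends (((Pan,Salmo),((Carpinus,Candida),Saccharomyces)),((Musca,(Cavia,((Vespa,Aedes),Ateles))),((Vulpes,Oryzias),Nyctereutes))) (13 taxa).
The first is nested inside the second, so Aedes shares a more recent common ancestor with Ateles.

Ateles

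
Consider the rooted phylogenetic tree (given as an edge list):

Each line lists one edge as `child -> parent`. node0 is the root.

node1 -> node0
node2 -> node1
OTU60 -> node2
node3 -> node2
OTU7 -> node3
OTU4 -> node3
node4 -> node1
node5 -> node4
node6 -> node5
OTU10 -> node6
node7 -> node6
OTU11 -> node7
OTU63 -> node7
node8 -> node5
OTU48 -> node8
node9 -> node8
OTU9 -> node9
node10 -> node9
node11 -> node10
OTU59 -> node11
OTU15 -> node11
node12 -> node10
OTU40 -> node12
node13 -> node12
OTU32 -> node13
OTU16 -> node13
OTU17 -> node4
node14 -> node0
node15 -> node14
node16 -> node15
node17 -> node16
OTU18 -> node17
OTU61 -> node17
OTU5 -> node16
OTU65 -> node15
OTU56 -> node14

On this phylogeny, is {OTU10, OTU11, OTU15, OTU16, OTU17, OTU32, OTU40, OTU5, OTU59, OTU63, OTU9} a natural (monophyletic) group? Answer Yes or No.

The MRCA of the listed taxa is the root, so the smallest clade containing them is the whole tree.
That clade also contains OTU18, OTU4, OTU48, OTU56, OTU60, OTU61, OTU65, OTU7, which are not in the proposed group, so the group is not monophyletic.

No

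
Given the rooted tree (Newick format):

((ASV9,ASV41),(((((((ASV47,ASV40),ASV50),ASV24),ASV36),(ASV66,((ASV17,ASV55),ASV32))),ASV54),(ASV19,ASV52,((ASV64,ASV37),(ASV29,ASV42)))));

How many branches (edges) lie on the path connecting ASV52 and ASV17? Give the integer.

8

The MRCA of ASV52 and ASV17 is the node subtending (((((((ASV47,ASV40),ASV50),ASV24),ASV36),(ASV66,((ASV17,ASV55),ASV32))),ASV54),(ASV19,ASV52,((ASV64,ASV37),(ASV29,ASV42)))).
From ASV52 up to that node: 2 branches. From ASV17 up to the same node: 6 branches. Total: 2 + 6 = 8.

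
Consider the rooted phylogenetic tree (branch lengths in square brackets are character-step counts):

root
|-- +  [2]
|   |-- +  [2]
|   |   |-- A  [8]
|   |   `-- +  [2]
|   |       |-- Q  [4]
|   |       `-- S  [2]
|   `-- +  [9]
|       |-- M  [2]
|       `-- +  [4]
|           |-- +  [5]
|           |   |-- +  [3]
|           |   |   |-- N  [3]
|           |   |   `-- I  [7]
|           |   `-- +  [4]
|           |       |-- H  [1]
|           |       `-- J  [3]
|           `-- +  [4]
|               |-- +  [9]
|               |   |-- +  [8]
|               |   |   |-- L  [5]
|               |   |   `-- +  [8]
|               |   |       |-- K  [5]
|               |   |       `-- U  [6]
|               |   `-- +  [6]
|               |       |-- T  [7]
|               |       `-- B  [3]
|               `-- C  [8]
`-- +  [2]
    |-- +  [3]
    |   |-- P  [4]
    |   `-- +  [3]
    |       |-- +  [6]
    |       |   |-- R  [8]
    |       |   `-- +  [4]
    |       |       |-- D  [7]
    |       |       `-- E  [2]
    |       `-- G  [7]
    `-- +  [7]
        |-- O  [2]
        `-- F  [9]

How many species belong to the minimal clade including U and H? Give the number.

10

The MRCA of U and H is the node subtending (((N,I),(H,J)),(((L,(K,U)),(T,B)),C)).
That clade contains 10 terminal taxa: B, C, H, I, J, K, L, N, T, U.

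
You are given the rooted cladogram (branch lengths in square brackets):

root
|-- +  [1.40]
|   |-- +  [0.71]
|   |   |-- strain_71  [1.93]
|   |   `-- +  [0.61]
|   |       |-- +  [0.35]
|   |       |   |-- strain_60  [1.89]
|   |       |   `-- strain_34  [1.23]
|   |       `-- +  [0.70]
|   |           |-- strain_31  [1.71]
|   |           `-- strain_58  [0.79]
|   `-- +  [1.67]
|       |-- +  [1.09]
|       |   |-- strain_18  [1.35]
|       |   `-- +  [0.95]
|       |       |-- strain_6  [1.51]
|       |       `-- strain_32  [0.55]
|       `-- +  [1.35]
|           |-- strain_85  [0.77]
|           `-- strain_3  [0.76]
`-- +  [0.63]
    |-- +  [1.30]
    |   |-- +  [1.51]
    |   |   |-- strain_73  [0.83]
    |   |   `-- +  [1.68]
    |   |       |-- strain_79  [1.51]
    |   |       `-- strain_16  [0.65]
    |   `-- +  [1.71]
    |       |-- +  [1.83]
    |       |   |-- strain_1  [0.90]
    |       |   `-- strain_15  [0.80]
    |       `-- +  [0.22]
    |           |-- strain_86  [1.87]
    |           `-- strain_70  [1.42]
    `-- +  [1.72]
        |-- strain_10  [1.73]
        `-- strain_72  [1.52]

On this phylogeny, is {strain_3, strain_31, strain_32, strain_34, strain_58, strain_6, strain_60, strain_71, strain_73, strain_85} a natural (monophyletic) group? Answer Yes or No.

The MRCA of the listed taxa is the root, so the smallest clade containing them is the whole tree.
That clade also contains strain_1, strain_10, strain_15, strain_16, strain_18, strain_70, strain_72, strain_79, strain_86, which are not in the proposed group, so the group is not monophyletic.

No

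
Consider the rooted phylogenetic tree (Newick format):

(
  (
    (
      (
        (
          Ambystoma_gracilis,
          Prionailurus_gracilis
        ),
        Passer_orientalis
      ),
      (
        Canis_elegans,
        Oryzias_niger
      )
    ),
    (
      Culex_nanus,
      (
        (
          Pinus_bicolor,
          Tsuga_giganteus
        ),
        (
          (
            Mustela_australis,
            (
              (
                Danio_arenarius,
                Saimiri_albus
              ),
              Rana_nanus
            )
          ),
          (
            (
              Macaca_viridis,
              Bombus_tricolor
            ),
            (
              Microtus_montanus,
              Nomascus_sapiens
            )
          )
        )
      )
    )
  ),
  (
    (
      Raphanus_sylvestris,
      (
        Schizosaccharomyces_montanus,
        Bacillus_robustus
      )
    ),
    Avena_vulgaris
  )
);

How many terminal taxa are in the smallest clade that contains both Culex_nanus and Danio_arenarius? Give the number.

The MRCA of Culex_nanus and Danio_arenarius is the node subtending (Culex_nanus,((Pinus_bicolor,Tsuga_giganteus),((Mustela_australis,((Danio_arenarius,Saimiri_albus),Rana_nanus)),((Macaca_viridis,Bombus_tricolor),(Microtus_montanus,Nomascus_sapiens))))).
That clade contains 11 terminal taxa: Bombus_tricolor, Culex_nanus, Danio_arenarius, Macaca_viridis, Microtus_montanus, Mustela_australis, Nomascus_sapiens, Pinus_bicolor, Rana_nanus, Saimiri_albus, Tsuga_giganteus.

11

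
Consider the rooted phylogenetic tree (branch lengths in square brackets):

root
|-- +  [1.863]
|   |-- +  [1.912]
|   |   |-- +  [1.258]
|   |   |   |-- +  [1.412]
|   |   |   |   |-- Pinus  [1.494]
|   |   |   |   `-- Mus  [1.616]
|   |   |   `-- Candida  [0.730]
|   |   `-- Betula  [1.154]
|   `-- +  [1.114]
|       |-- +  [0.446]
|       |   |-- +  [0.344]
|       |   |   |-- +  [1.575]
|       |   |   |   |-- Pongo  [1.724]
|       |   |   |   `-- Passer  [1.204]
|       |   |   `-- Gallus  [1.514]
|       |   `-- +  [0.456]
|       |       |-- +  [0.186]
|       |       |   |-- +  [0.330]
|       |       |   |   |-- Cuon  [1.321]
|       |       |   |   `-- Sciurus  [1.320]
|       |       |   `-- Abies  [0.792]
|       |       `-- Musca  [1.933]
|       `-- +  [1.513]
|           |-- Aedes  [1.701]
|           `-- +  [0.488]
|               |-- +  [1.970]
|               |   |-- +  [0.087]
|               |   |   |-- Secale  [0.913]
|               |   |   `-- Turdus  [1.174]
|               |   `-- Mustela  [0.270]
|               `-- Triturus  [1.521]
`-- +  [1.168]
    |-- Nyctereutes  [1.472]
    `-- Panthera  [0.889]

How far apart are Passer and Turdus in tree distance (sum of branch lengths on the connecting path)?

The path runs Passer → … → MRCA → … → Turdus; the MRCA is the node subtending ((((Pongo,Passer),Gallus),(((Cuon,Sciurus),Abies),Musca)),(Aedes,(((Secale,Turdus),Mustela),Triturus))).
Branch lengths along that path: 1.204 + 1.575 + 0.344 + 0.446 + 1.513 + 0.488 + 1.970 + 0.087 + 1.174 = 8.801.

8.801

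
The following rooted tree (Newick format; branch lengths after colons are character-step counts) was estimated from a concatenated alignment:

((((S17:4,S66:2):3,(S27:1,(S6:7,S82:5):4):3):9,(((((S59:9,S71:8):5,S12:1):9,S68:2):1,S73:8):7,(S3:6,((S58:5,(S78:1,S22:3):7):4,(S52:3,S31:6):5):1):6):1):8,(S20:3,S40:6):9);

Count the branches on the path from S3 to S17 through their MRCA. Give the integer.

The MRCA of S3 and S17 is the node subtending (((S17,S66),(S27,(S6,S82))),(((((S59,S71),S12),S68),S73),(S3,((S58,(S78,S22)),(S52,S31))))).
From S3 up to that node: 3 branches. From S17 up to the same node: 3 branches. Total: 3 + 3 = 6.

6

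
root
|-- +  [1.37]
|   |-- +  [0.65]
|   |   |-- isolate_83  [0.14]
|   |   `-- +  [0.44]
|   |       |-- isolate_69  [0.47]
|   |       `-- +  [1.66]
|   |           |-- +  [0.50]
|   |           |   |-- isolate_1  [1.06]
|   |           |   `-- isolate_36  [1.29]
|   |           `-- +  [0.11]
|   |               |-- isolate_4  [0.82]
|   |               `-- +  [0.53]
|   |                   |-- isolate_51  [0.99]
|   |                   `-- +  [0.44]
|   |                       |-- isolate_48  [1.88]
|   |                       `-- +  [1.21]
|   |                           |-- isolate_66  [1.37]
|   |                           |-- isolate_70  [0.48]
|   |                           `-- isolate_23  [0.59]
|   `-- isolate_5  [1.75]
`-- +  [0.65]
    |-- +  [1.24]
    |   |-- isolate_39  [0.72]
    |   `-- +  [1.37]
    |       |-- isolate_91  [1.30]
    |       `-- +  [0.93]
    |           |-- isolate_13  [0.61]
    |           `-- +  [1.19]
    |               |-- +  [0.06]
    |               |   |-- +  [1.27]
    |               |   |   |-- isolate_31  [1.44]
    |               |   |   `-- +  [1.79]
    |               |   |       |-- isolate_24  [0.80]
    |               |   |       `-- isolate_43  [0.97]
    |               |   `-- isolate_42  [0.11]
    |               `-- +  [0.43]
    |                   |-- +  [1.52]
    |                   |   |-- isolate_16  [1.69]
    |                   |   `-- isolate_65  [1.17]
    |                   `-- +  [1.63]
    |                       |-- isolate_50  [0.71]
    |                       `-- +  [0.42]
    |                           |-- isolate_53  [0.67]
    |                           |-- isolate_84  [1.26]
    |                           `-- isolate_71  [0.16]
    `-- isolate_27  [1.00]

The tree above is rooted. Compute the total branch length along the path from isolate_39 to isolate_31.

The path runs isolate_39 → … → MRCA → … → isolate_31; the MRCA is the node subtending (isolate_39,(isolate_91,(isolate_13,(((isolate_31,(isolate_24,isolate_43)),isolate_42),((isolate_16,isolate_65),(isolate_50,(isolate_53,isolate_84,isolate_71))))))).
Branch lengths along that path: 0.72 + 1.37 + 0.93 + 1.19 + 0.06 + 1.27 + 1.44 = 6.98.

6.98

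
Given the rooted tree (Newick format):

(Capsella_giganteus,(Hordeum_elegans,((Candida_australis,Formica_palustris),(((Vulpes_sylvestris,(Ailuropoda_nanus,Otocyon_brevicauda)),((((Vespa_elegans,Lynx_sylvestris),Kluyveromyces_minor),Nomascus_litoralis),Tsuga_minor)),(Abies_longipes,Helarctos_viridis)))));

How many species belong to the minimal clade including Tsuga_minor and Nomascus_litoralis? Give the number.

5

The MRCA of Tsuga_minor and Nomascus_litoralis is the node subtending ((((Vespa_elegans,Lynx_sylvestris),Kluyveromyces_minor),Nomascus_litoralis),Tsuga_minor).
That clade contains 5 terminal taxa: Kluyveromyces_minor, Lynx_sylvestris, Nomascus_litoralis, Tsuga_minor, Vespa_elegans.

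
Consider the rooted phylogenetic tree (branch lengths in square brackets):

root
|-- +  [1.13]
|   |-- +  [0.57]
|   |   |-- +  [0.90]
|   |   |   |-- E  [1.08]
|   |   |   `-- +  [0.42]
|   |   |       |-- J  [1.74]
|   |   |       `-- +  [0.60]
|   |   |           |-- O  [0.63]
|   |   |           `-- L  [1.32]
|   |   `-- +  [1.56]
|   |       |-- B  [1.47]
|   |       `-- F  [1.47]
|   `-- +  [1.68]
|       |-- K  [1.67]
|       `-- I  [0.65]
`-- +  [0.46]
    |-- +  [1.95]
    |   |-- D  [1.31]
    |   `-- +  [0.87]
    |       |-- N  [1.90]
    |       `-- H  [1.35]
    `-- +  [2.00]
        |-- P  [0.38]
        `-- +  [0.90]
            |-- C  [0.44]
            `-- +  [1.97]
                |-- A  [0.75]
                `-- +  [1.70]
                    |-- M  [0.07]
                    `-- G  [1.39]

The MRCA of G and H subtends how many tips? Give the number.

8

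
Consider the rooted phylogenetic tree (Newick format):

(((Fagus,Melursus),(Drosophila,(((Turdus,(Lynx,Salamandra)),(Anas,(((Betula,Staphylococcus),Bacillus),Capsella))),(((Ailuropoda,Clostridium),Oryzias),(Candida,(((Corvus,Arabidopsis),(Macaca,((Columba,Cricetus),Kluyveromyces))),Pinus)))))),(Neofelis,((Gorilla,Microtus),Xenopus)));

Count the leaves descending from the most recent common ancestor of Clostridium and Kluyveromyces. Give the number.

11

The MRCA of Clostridium and Kluyveromyces is the node subtending (((Ailuropoda,Clostridium),Oryzias),(Candida,(((Corvus,Arabidopsis),(Macaca,((Columba,Cricetus),Kluyveromyces))),Pinus))).
That clade contains 11 terminal taxa: Ailuropoda, Arabidopsis, Candida, Clostridium, Columba, Corvus, Cricetus, Kluyveromyces, Macaca, Oryzias, Pinus.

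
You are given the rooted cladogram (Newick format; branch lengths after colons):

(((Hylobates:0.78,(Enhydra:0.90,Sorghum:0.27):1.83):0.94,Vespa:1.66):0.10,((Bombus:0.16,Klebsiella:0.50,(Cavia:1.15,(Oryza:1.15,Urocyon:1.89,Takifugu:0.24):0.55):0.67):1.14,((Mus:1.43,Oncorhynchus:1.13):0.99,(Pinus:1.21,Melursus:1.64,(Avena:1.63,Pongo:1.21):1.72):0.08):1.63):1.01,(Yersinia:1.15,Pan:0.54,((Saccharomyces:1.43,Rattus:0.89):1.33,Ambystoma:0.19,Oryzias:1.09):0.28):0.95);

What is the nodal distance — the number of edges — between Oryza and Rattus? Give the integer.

The MRCA of Oryza and Rattus is the root of the tree.
From Oryza up to that node: 5 branches. From Rattus up to the same node: 4 branches. Total: 5 + 4 = 9.

9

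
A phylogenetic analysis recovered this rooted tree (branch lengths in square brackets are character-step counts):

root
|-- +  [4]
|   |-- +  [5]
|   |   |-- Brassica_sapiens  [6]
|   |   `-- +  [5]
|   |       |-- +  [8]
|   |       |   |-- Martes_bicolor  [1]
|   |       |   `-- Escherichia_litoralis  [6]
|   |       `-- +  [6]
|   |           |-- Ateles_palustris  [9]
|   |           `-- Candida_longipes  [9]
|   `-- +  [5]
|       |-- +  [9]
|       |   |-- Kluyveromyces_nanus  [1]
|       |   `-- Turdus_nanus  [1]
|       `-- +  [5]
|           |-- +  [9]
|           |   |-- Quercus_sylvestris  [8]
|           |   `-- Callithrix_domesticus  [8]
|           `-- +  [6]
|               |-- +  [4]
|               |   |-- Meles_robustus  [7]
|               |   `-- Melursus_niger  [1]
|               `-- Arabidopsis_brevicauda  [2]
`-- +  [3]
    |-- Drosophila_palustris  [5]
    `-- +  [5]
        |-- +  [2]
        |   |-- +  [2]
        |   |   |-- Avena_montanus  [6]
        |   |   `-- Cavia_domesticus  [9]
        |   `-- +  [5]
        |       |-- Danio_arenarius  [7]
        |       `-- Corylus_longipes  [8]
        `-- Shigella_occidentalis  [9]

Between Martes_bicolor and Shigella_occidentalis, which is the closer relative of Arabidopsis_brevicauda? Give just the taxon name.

Martes_bicolor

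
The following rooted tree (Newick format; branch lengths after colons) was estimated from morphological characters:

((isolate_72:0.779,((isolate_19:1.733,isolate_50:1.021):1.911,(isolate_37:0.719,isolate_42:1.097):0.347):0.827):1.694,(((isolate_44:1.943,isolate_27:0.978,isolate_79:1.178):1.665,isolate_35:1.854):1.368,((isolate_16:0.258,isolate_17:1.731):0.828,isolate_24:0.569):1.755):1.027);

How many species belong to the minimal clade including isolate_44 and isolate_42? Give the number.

The MRCA of isolate_44 and isolate_42 is the root, so the clade is the entire tree.
That clade contains 12 terminal taxa: isolate_16, isolate_17, isolate_19, isolate_24, isolate_27, isolate_35, isolate_37, isolate_42, isolate_44, isolate_50, isolate_72, isolate_79.

12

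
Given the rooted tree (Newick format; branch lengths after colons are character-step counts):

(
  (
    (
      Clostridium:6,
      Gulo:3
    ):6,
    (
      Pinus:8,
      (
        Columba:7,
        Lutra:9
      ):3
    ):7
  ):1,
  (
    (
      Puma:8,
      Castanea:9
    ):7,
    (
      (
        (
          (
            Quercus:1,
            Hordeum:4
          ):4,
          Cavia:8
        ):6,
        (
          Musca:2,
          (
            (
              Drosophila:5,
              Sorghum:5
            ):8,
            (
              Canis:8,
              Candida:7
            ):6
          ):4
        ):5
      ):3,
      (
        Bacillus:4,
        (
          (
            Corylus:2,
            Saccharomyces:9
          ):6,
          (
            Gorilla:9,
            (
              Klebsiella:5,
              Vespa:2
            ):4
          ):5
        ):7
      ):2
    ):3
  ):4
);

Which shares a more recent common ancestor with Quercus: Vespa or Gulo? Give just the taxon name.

The MRCA of Quercus and Vespa subtends ((((Quercus,Hordeum),Cavia),(Musca,((Drosophila,Sorghum),(Canis,Candida)))),(Bacillus,((Corylus,Saccharomyces),(Gorilla,(Klebsiella,Vespa))))) (14 taxa).
The MRCA of Quercus and Gulo is the root, subtending the entire tree (21 taxa).
The first is nested inside the second, so Quercus shares a more recent common ancestor with Vespa.

Vespa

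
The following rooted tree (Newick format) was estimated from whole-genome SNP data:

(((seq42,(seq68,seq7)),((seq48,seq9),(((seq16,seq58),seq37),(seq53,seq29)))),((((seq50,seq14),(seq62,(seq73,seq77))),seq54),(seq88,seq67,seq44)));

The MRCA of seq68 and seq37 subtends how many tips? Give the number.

The MRCA of seq68 and seq37 is the node subtending ((seq42,(seq68,seq7)),((seq48,seq9),(((seq16,seq58),seq37),(seq53,seq29)))).
That clade contains 10 terminal taxa: seq16, seq29, seq37, seq42, seq48, seq53, seq58, seq68, seq7, seq9.

10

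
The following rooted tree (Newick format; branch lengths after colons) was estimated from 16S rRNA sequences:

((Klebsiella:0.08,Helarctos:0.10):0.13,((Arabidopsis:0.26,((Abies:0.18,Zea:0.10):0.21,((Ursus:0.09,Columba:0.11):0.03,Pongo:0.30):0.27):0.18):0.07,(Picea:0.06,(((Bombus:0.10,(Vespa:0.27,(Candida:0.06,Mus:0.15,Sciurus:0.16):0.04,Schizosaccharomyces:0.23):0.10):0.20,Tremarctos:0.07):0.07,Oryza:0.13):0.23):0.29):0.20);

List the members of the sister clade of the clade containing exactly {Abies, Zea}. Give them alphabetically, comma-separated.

Columba, Pongo, Ursus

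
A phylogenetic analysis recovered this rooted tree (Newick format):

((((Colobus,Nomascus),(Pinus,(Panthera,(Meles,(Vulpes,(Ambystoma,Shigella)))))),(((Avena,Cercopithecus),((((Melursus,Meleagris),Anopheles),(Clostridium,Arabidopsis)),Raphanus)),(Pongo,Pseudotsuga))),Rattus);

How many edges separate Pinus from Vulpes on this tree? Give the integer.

5

The MRCA of Pinus and Vulpes is the node subtending (Pinus,(Panthera,(Meles,(Vulpes,(Ambystoma,Shigella))))).
From Pinus up to that node: 1 branch. From Vulpes up to the same node: 4 branches. Total: 1 + 4 = 5.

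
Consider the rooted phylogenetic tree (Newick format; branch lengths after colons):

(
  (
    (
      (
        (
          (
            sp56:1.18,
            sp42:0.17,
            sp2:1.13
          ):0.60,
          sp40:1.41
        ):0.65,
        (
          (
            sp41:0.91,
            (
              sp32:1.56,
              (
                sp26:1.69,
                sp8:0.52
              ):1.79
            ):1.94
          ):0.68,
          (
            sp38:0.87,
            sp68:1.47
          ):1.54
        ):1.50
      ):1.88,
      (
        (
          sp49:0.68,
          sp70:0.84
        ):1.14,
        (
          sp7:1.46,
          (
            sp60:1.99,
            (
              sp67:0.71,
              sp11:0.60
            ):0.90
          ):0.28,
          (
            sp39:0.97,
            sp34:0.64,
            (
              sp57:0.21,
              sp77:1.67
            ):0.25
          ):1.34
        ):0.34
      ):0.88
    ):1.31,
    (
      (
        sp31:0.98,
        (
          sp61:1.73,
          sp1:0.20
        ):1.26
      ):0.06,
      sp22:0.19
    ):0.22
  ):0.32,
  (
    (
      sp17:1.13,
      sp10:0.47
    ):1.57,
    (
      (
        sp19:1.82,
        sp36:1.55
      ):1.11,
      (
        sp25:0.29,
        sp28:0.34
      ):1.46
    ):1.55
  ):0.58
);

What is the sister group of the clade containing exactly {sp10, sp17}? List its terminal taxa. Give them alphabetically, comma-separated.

The clade containing exactly {sp10, sp17} attaches to the tree at the node subtending ((sp17,sp10),((sp19,sp36),(sp25,sp28))).
The other lineage descending from that same node — the sister group — is ((sp19,sp36),(sp25,sp28)); its 4 tips in alphabetical order are the answer.

sp19, sp25, sp28, sp36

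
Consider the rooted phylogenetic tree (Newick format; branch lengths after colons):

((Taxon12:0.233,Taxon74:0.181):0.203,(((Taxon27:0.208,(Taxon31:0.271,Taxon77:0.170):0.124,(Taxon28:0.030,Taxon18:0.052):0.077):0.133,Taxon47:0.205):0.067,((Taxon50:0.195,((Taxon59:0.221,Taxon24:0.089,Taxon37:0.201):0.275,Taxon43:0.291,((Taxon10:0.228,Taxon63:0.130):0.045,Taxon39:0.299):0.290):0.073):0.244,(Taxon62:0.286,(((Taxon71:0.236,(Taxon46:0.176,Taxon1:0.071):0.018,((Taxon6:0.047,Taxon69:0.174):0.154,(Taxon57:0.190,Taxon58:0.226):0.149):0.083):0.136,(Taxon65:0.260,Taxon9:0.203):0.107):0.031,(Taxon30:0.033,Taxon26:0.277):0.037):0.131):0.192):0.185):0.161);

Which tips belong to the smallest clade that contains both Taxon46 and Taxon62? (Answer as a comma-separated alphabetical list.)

Taxon1, Taxon26, Taxon30, Taxon46, Taxon57, Taxon58, Taxon6, Taxon62, Taxon65, Taxon69, Taxon71, Taxon9

Tracing Taxon46: it sits inside (Taxon46,Taxon1).
Tracing Taxon62: it sits inside (Taxon62,(((Taxon71,(Taxon46,Taxon1),((Taxon6,Taxon69),(Taxon57,Taxon58))),(Taxon65,Taxon9)),(Taxon30,Taxon26))).
The smallest clade enclosing both is (Taxon62,(((Taxon71,(Taxon46,Taxon1),((Taxon6,Taxon69),(Taxon57,Taxon58))),(Taxon65,Taxon9)),(Taxon30,Taxon26))); the answer is its 12 terminal taxa in alphabetical order.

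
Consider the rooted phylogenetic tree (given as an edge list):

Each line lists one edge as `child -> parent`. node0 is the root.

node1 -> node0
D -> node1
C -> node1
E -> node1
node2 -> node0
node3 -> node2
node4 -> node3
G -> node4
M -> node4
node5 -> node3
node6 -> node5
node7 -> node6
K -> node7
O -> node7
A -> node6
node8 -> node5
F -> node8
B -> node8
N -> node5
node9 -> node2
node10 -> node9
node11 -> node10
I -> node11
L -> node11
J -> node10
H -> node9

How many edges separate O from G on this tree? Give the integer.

6

The MRCA of O and G is the node subtending ((G,M),(((K,O),A),(F,B),N)).
From O up to that node: 4 branches. From G up to the same node: 2 branches. Total: 4 + 2 = 6.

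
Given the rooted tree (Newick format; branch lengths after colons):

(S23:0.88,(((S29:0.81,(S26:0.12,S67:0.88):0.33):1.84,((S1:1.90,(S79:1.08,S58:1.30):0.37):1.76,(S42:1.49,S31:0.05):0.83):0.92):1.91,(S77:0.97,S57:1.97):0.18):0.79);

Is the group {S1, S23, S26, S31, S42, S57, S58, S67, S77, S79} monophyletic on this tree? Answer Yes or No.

The MRCA of the listed taxa is the root, so the smallest clade containing them is the whole tree.
That clade also contains S29, which is not in the proposed group, so the group is not monophyletic.

No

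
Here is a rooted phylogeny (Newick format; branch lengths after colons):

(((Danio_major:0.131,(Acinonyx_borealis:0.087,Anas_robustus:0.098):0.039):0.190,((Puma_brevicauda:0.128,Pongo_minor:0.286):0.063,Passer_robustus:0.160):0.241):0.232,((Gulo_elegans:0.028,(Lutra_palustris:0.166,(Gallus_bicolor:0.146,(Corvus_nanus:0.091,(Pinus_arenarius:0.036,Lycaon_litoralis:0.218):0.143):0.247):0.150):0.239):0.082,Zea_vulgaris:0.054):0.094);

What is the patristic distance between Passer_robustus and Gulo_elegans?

The path runs Passer_robustus → … → MRCA → … → Gulo_elegans; the MRCA is the root of the tree.
Branch lengths along that path: 0.160 + 0.241 + 0.232 + 0.094 + 0.082 + 0.028 = 0.837.

0.837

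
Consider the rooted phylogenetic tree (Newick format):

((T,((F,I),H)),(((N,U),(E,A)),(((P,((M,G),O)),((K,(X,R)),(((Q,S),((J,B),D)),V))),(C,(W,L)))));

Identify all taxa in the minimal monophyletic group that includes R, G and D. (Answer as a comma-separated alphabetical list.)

Tracing R: it sits inside (X,R).
Tracing G: it sits inside (M,G).
Tracing D: it sits inside ((J,B),D).
The smallest clade enclosing all 3 is ((P,((M,G),O)),((K,(X,R)),(((Q,S),((J,B),D)),V))); the answer is its 13 terminal taxa in alphabetical order.

B, D, G, J, K, M, O, P, Q, R, S, V, X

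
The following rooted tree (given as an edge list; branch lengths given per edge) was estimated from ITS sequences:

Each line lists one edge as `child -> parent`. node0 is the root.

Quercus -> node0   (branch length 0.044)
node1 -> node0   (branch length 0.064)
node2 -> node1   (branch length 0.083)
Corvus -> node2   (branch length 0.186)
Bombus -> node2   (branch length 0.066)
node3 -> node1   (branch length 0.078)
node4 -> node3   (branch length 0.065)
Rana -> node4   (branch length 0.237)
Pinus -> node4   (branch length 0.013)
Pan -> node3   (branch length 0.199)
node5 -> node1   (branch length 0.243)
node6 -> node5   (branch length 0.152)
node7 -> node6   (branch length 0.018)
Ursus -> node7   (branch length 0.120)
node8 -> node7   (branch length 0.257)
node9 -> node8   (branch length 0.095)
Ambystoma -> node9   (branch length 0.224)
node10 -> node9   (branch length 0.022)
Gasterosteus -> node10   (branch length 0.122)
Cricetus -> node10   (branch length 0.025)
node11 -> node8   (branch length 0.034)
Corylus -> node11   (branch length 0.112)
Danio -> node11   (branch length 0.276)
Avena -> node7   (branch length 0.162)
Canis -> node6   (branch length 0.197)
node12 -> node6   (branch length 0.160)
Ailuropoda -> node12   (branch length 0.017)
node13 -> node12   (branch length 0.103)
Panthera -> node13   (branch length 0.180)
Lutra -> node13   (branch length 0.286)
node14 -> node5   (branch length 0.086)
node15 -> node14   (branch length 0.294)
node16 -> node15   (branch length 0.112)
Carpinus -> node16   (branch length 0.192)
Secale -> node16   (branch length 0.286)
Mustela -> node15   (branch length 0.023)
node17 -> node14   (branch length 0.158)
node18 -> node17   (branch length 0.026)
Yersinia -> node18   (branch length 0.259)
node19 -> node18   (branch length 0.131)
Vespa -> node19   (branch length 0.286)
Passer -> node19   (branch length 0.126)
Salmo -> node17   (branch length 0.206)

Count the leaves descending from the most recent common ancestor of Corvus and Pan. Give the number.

The MRCA of Corvus and Pan is the node subtending ((Corvus,Bombus),((Rana,Pinus),Pan),(((Ursus,((Ambystoma,(Gasterosteus,Cricetus)),(Corylus,Danio)),Avena),Canis,(Ailuropoda,(Panthera,Lutra))),(((Carpinus,Secale),Mustela),((Yersinia,(Vespa,Passer)),Salmo)))).
That clade contains 23 terminal taxa: Ailuropoda, Ambystoma, Avena, Bombus, Canis, Carpinus, Corvus, Corylus, Cricetus, Danio, Gasterosteus, Lutra, Mustela, Pan, Panthera, Passer, Pinus, Rana, Salmo, Secale, Ursus, Vespa, Yersinia.

23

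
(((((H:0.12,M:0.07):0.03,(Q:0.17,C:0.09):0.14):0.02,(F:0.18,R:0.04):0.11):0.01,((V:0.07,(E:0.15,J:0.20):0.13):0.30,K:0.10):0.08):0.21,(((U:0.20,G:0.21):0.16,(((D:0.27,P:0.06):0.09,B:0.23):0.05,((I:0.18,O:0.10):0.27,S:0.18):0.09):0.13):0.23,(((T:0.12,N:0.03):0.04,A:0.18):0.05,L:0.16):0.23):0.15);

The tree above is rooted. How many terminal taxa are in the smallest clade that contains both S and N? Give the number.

12

The MRCA of S and N is the node subtending (((U,G),(((D,P),B),((I,O),S))),(((T,N),A),L)).
That clade contains 12 terminal taxa: A, B, D, G, I, L, N, O, P, S, T, U.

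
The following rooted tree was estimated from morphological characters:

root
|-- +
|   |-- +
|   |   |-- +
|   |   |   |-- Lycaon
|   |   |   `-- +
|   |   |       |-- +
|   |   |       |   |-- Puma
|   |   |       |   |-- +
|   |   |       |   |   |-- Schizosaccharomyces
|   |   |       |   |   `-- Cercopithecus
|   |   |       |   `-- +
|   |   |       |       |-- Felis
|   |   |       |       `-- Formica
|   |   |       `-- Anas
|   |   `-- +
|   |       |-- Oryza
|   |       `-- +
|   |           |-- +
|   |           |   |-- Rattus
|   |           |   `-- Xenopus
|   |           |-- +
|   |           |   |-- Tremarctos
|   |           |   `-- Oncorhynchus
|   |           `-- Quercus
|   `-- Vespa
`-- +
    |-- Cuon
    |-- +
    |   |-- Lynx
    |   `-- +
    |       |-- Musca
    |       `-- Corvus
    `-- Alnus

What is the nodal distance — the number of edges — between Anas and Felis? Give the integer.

The MRCA of Anas and Felis is the node subtending ((Puma,(Schizosaccharomyces,Cercopithecus),(Felis,Formica)),Anas).
From Anas up to that node: 1 branch. From Felis up to the same node: 3 branches. Total: 1 + 3 = 4.

4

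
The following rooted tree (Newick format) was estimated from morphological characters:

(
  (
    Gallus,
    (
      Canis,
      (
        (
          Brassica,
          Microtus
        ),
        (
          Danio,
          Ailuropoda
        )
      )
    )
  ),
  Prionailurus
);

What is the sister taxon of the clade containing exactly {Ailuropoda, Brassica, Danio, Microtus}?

Canis

The clade containing exactly {Ailuropoda, Brassica, Danio, Microtus} attaches to the tree at the node subtending (Canis,((Brassica,Microtus),(Danio,Ailuropoda))).
The other lineage descending from that same node — the sister group — is the single tip Canis.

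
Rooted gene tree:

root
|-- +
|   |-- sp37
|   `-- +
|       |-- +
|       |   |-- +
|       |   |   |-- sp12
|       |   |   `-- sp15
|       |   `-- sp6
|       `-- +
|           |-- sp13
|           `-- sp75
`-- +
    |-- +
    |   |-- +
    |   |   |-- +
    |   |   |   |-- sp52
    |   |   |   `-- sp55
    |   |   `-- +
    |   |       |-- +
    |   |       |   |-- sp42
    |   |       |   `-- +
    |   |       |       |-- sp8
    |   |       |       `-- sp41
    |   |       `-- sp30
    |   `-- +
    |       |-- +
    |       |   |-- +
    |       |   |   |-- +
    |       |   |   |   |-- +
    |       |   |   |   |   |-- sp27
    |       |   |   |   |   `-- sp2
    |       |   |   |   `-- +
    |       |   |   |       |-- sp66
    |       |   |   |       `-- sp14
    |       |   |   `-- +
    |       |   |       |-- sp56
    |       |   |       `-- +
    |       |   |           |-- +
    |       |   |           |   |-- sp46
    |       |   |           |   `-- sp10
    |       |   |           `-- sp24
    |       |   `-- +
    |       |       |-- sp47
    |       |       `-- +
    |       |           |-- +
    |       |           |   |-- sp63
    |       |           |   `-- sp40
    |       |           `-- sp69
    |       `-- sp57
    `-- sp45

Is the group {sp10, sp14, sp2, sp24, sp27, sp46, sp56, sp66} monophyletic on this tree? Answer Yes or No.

The most recent common ancestor of these taxa subtends (((sp27,sp2),(sp66,sp14)),(sp56,((sp46,sp10),sp24))).
That clade has exactly 8 tips — every listed taxon and nothing else — so the group is monophyletic.

Yes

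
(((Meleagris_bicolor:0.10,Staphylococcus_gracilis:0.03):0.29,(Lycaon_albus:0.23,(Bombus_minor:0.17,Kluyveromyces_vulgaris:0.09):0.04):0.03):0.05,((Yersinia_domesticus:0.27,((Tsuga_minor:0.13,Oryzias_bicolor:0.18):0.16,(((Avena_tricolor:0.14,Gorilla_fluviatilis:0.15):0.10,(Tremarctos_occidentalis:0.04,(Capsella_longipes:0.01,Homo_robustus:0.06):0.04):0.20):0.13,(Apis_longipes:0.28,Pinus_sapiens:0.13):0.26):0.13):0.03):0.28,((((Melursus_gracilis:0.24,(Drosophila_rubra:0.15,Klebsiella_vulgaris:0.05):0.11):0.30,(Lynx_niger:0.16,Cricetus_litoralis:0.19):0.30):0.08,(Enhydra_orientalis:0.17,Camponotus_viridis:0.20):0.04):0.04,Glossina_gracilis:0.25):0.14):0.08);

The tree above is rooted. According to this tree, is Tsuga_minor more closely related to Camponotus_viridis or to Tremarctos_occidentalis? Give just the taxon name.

The MRCA of Tsuga_minor and Tremarctos_occidentalis subtends ((Tsuga_minor,Oryzias_bicolor),(((Avena_tricolor,Gorilla_fluviatilis),(Tremarctos_occidentalis,(Capsella_longipes,Homo_robustus))),(Apis_longipes,Pinus_sapiens))) (9 taxa).
The MRCA of Tsuga_minor and Camponotus_viridis subtends ((Yersinia_domesticus,((Tsuga_minor,Oryzias_bicolor),(((Avena_tricolor,Gorilla_fluviatilis),(Tremarctos_occidentalis,(Capsella_longipes,Homo_robustus))),(Apis_longipes,Pinus_sapiens)))),((((Melursus_gracilis,(Drosophila_rubra,Klebsiella_vulgaris)),(Lynx_niger,Cricetus_litoralis)),(Enhydra_orientalis,Camponotus_viridis)),Glossina_gracilis)) (18 taxa).
The first is nested inside the second, so Tsuga_minor shares a more recent common ancestor with Tremarctos_occidentalis.

Tremarctos_occidentalis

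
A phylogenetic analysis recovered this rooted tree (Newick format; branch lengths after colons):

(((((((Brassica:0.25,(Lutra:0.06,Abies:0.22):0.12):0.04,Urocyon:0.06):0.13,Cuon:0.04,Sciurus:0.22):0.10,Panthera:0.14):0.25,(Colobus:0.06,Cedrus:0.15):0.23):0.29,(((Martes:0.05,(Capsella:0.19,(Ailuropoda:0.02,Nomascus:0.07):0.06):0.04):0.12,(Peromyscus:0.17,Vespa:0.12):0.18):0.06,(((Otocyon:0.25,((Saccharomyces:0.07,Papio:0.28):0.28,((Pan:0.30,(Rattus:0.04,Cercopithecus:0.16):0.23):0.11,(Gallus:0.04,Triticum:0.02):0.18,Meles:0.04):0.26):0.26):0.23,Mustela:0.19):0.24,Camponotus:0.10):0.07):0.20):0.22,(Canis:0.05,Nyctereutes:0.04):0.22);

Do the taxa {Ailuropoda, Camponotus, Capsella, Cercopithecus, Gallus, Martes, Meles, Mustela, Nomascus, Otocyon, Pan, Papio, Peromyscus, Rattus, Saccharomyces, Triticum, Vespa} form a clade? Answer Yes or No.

Yes

The most recent common ancestor of these taxa subtends (((Martes,(Capsella,(Ailuropoda,Nomascus))),(Peromyscus,Vespa)),(((Otocyon,((Saccharomyces,Papio),((Pan,(Rattus,Cercopithecus)),(Gallus,Triticum),Meles))),Mustela),Camponotus)).
That clade has exactly 17 tips — every listed taxon and nothing else — so the group is monophyletic.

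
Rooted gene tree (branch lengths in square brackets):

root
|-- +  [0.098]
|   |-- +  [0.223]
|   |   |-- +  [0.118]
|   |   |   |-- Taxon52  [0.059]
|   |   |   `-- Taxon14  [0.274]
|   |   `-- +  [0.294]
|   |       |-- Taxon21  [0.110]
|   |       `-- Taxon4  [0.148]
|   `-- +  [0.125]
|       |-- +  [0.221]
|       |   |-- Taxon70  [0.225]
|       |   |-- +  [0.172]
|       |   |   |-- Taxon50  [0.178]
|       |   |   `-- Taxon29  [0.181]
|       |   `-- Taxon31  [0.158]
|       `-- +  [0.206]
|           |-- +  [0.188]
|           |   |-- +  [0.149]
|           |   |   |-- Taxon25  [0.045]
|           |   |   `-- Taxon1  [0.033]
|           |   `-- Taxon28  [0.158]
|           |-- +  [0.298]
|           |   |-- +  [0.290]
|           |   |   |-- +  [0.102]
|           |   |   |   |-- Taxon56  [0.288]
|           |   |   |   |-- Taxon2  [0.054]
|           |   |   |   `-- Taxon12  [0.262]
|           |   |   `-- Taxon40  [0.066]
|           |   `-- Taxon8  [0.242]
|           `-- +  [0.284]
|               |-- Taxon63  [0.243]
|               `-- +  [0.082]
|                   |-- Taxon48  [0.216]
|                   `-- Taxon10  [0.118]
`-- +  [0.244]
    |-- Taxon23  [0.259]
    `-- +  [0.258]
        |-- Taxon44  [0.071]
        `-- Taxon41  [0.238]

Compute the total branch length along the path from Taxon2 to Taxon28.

The path runs Taxon2 → … → MRCA → … → Taxon28; the MRCA is the node subtending (((Taxon25,Taxon1),Taxon28),(((Taxon56,Taxon2,Taxon12),Taxon40),Taxon8),(Taxon63,(Taxon48,Taxon10))).
Branch lengths along that path: 0.054 + 0.102 + 0.290 + 0.298 + 0.188 + 0.158 = 1.090.

1.090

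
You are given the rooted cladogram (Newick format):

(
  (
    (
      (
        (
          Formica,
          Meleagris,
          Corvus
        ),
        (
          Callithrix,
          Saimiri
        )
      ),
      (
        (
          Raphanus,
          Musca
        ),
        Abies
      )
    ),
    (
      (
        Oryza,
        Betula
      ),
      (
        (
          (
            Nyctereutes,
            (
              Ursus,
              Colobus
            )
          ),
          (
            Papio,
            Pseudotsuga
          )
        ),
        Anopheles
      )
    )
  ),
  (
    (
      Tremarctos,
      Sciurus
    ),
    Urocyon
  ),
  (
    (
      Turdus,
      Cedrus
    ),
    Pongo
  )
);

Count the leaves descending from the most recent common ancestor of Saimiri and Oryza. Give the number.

The MRCA of Saimiri and Oryza is the node subtending ((((Formica,Meleagris,Corvus),(Callithrix,Saimiri)),((Raphanus,Musca),Abies)),((Oryza,Betula),(((Nyctereutes,(Ursus,Colobus)),(Papio,Pseudotsuga)),Anopheles))).
That clade contains 16 terminal taxa: Abies, Anopheles, Betula, Callithrix, Colobus, Corvus, Formica, Meleagris, Musca, Nyctereutes, Oryza, Papio, Pseudotsuga, Raphanus, Saimiri, Ursus.

16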